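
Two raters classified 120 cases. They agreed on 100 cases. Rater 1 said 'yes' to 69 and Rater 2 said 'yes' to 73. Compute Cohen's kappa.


P_o = 100/120 = 0.833333
P_e = (69*73 + 51*47) / 14400 = 0.51625
kappa = (P_o - P_e) / (1 - P_e)
kappa = (0.833333 - 0.51625) / (1 - 0.51625)
kappa = 0.6555

0.6555


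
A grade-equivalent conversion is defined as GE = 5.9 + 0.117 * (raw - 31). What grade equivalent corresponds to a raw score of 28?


raw - median = 28 - 31 = -3
slope * diff = 0.117 * -3 = -0.351
GE = 5.9 + -0.351
GE = 5.549

5.549


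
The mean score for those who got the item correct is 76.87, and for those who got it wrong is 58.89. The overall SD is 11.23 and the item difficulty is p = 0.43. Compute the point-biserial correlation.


q = 1 - p = 0.57
rpb = ((M1 - M0) / SD) * sqrt(p * q)
rpb = ((76.87 - 58.89) / 11.23) * sqrt(0.43 * 0.57)
rpb = 0.7927

0.7927


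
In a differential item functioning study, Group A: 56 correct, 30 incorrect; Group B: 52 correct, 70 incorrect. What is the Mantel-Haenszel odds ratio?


Odds_A = 56/30 = 1.8667
Odds_B = 52/70 = 0.7429
OR = Odds_A / Odds_B = 1.8667 / 0.7429
Exactly, OR = (56 * 70) / (30 * 52) = 3920 / 1560
OR = 2.5128

2.5128


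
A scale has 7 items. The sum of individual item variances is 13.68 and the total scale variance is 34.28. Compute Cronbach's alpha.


alpha = (k/(k-1)) * (1 - sum(si^2)/s_total^2)
= (7/6) * (1 - 13.68/34.28)
alpha = 0.7011

0.7011


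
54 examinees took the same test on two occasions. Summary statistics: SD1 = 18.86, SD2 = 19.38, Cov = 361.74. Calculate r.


r = cov(X,Y) / (SD_X * SD_Y)
r = 361.74 / (18.86 * 19.38)
r = 361.74 / 365.5068
r = 0.9897

0.9897


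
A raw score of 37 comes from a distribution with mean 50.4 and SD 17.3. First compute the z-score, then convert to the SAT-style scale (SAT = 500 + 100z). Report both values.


z = (X - mean) / SD = (37 - 50.4) / 17.3
z = -13.4 / 17.3
z = -0.7746
SAT-scale = SAT = 500 + 100z
Carry z at full precision (z = -13.4 / 17.3) into the conversion:
SAT-scale = 500 + 100 * (-13.4 / 17.3) = 500 + -1340 / 17.3
SAT-scale = 500 + -77.4566
SAT-scale = 422.5434

422.5434


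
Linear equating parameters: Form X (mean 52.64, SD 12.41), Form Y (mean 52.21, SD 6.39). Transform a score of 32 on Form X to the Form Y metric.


slope = SD_Y / SD_X = 6.39 / 12.41 ~ 0.5149
intercept = mean_Y - slope * mean_X = 52.21 - (6.39 / 12.41) * 52.64 ~ 25.1053
Y = slope * X + intercept. To avoid rounding drift from the rounded slope/intercept, evaluate the equivalent form Y = mean_Y + SD_Y * (X - mean_X) / SD_X at full precision:
Y = 52.21 + 6.39 * (32 - 52.64) / 12.41
Y = 52.21 - 6.39 * 20.64 / 12.41
Y = 52.21 - 131.8896 / 12.41
Y = 52.21 - 10.6277
Y = 41.5823

41.5823


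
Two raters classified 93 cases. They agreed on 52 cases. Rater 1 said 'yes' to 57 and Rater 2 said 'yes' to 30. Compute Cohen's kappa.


P_o = 52/93 = 0.55914
P_e = (57*30 + 36*63) / 8649 = 0.459938
kappa = (P_o - P_e) / (1 - P_e)
kappa = (0.55914 - 0.459938) / (1 - 0.459938)
kappa = 0.1837

0.1837


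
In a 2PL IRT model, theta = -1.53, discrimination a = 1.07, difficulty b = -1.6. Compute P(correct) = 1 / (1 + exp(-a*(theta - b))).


a*(theta - b) = 1.07 * (-1.53 - -1.6) = 0.0749
exp(-0.0749) = 0.9278
P = 1 / (1 + 0.9278)
P = 0.5187

0.5187


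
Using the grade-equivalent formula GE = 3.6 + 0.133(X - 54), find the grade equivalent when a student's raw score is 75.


raw - median = 75 - 54 = 21
slope * diff = 0.133 * 21 = 2.793
GE = 3.6 + 2.793
GE = 6.393

6.393


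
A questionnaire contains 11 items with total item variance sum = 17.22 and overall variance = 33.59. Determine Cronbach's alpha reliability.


alpha = (k/(k-1)) * (1 - sum(si^2)/s_total^2)
= (11/10) * (1 - 17.22/33.59)
alpha = 0.5361

0.5361


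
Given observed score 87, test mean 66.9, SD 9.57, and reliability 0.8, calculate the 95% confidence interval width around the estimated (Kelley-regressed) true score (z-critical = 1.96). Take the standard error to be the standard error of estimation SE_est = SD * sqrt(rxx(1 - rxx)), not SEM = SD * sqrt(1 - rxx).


True score estimate = 0.8*87 + 0.2*66.9 = 82.98
SE_est = SD * sqrt(rxx * (1 - rxx)) = 9.57 * sqrt(0.8 * 0.2) = 9.57 * sqrt(0.16) = 3.828
CI = T_est +/- z * SE_est, so width = 2 * z * SE_est = 2 * 1.96 * 3.828
Width = 15.0058

15.0058


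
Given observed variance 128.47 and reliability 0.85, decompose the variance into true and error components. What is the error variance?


var_true = rxx * var_obs = 0.85 * 128.47 = 109.1995
var_error = var_obs - var_true
var_error = 128.47 - 109.1995
var_error = 19.2705

19.2705


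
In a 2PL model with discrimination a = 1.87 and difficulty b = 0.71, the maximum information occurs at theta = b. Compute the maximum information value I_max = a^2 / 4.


For 2PL, max info at theta = b = 0.71
I_max = a^2 / 4 = 1.87^2 / 4
= 3.4969 / 4
I_max = 0.8742

0.8742


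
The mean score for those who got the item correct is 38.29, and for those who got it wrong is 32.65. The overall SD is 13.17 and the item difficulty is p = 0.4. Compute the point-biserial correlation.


q = 1 - p = 0.6
rpb = ((M1 - M0) / SD) * sqrt(p * q)
rpb = ((38.29 - 32.65) / 13.17) * sqrt(0.4 * 0.6)
rpb = 0.2098

0.2098


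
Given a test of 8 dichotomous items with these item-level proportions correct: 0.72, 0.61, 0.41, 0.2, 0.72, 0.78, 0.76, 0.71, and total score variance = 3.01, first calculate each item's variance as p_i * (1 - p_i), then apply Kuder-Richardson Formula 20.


For each item, compute p_i * q_i:
  Item 1: 0.72 * 0.28 = 0.2016
  Item 2: 0.61 * 0.39 = 0.2379
  Item 3: 0.41 * 0.59 = 0.2419
  Item 4: 0.2 * 0.8 = 0.16
  Item 5: 0.72 * 0.28 = 0.2016
  Item 6: 0.78 * 0.22 = 0.1716
  Item 7: 0.76 * 0.24 = 0.1824
  Item 8: 0.71 * 0.29 = 0.2059
Sum(p_i * q_i) = 0.2016 + 0.2379 + 0.2419 + 0.16 + 0.2016 + 0.1716 + 0.1824 + 0.2059 = 1.6029
KR-20 = (k/(k-1)) * (1 - Sum(p_i*q_i) / Var_total)
= (8/7) * (1 - 1.6029/3.01)
= 1.1429 * 0.4675
KR-20 = 0.5343

0.5343


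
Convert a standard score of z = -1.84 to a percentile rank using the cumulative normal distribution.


CDF(z) = 0.5 * (1 + erf(z/sqrt(2)))
erf(-1.3011) = -0.9342
CDF = 0.0329
Percentile rank = 0.0329 * 100 = 3.29

3.29


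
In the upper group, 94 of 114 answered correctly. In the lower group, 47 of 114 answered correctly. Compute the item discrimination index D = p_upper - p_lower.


p_upper = 94/114 = 0.8246
p_lower = 47/114 = 0.4123
D = 0.8246 - 0.4123 = 0.4123

0.4123


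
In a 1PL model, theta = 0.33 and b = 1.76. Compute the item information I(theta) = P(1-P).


P = 1/(1+exp(-(0.33-1.76))) = 0.1931
I = P*(1-P) = 0.1931 * 0.8069
I = 0.1558

0.1558


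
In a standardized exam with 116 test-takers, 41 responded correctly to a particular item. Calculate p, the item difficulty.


Item difficulty p = number correct / total examinees
p = 41 / 116
p = 0.3534

0.3534


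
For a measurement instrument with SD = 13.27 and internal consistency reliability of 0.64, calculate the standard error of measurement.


SEM = SD * sqrt(1 - rxx)
SEM = 13.27 * sqrt(1 - 0.64)
SEM = 13.27 * sqrt(0.36) = 13.27 * 0.6
SEM = 7.962

7.962


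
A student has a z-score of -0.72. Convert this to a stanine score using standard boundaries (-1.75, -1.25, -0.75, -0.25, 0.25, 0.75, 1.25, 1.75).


Stanine boundaries: [-1.75, -1.25, -0.75, -0.25, 0.25, 0.75, 1.25, 1.75]
z = -0.72
Check each boundary:
  z >= -1.75 -> could be stanine 2
  z >= -1.25 -> could be stanine 3
  z >= -0.75 -> could be stanine 4
  z < -0.25
  z < 0.25
  z < 0.75
  z < 1.25
  z < 1.75
Highest qualifying boundary gives stanine = 4

4


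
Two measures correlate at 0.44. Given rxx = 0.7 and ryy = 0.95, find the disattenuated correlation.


r_corrected = rxy / sqrt(rxx * ryy)
= 0.44 / sqrt(0.7 * 0.95)
= 0.44 / sqrt(0.665)
= 0.44 / 0.815475
r_corrected = 0.5396

0.5396


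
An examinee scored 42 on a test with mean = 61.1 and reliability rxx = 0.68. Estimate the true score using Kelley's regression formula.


T_est = rxx * X + (1 - rxx) * mean
T_est = 0.68 * 42 + 0.32 * 61.1
T_est = 28.56 + 19.552
T_est = 48.112

48.112


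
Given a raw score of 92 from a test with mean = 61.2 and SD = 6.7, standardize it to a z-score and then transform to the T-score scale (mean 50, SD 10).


z = (X - mean) / SD = (92 - 61.2) / 6.7
z = 30.8 / 6.7
z = 4.597
T-score = T = 50 + 10z
Carry z at full precision (z = 30.8 / 6.7) into the conversion:
T-score = 50 + 10 * (30.8 / 6.7) = 50 + 308 / 6.7
T-score = 50 + 45.9701
T-score = 95.9701

95.9701


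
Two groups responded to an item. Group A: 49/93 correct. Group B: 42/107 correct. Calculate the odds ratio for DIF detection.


Odds_A = 49/44 = 1.1136
Odds_B = 42/65 = 0.6462
OR = Odds_A / Odds_B = 1.1136 / 0.6462
Exactly, OR = (49 * 65) / (44 * 42) = 3185 / 1848
OR = 1.7235

1.7235


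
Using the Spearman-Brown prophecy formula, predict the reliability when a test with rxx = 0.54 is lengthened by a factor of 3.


r_new = (n * rxx) / (1 + (n-1) * rxx)
r_new = (3 * 0.54) / (1 + 2 * 0.54)
r_new = 1.62 / 2.08
r_new = 0.7788

0.7788


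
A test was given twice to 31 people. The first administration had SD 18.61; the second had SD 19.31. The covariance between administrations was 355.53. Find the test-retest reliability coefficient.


r = cov(X,Y) / (SD_X * SD_Y)
r = 355.53 / (18.61 * 19.31)
r = 355.53 / 359.3591
r = 0.9893

0.9893


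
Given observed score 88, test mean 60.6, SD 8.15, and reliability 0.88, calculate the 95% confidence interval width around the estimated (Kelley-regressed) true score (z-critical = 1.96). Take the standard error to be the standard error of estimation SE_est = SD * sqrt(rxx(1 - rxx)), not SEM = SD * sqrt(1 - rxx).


True score estimate = 0.88*88 + 0.12*60.6 = 84.712
SE_est = SD * sqrt(rxx * (1 - rxx)) = 8.15 * sqrt(0.88 * 0.12) = 8.15 * sqrt(0.1056) = 2.648437
CI = T_est +/- z * SE_est, so width = 2 * z * SE_est = 2 * 1.96 * 2.648437
Width = 10.3819

10.3819


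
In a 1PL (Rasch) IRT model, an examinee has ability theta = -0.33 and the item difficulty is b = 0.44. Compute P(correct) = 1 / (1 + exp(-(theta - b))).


theta - b = -0.33 - 0.44 = -0.77
exp(-(theta - b)) = exp(0.77) = 2.1598
P = 1 / (1 + 2.1598)
P = 0.3165

0.3165


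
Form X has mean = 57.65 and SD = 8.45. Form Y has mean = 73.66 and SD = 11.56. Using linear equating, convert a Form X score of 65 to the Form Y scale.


slope = SD_Y / SD_X = 11.56 / 8.45 ~ 1.368
intercept = mean_Y - slope * mean_X = 73.66 - (11.56 / 8.45) * 57.65 ~ -5.2079
Y = slope * X + intercept. To avoid rounding drift from the rounded slope/intercept, evaluate the equivalent form Y = mean_Y + SD_Y * (X - mean_X) / SD_X at full precision:
Y = 73.66 + 11.56 * (65 - 57.65) / 8.45
Y = 73.66 + 11.56 * 7.35 / 8.45
Y = 73.66 + 84.966 / 8.45
Y = 73.66 + 10.0551
Y = 83.7151

83.7151


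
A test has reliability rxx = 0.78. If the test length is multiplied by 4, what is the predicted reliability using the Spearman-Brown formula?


r_new = (n * rxx) / (1 + (n-1) * rxx)
r_new = (4 * 0.78) / (1 + 3 * 0.78)
r_new = 3.12 / 3.34
r_new = 0.9341

0.9341


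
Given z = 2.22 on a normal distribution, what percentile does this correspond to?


CDF(z) = 0.5 * (1 + erf(z/sqrt(2)))
erf(1.5698) = 0.9736
CDF = 0.9868
Percentile rank = 0.9868 * 100 = 98.68

98.68


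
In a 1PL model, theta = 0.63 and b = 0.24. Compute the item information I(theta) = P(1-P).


P = 1/(1+exp(-(0.63-0.24))) = 0.5963
I = P*(1-P) = 0.5963 * 0.4037
I = 0.2407

0.2407


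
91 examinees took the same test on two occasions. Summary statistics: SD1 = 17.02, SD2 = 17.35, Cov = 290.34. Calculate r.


r = cov(X,Y) / (SD_X * SD_Y)
r = 290.34 / (17.02 * 17.35)
r = 290.34 / 295.297
r = 0.9832

0.9832


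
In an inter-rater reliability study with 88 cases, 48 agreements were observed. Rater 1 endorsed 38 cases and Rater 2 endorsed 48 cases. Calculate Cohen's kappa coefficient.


P_o = 48/88 = 0.545455
P_e = (38*48 + 50*40) / 7744 = 0.493802
kappa = (P_o - P_e) / (1 - P_e)
kappa = (0.545455 - 0.493802) / (1 - 0.493802)
kappa = 0.102

0.102


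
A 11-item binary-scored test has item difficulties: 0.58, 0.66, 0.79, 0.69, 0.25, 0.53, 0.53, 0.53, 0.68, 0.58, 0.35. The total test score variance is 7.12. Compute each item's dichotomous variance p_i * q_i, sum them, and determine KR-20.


For each item, compute p_i * q_i:
  Item 1: 0.58 * 0.42 = 0.2436
  Item 2: 0.66 * 0.34 = 0.2244
  Item 3: 0.79 * 0.21 = 0.1659
  Item 4: 0.69 * 0.31 = 0.2139
  Item 5: 0.25 * 0.75 = 0.1875
  Item 6: 0.53 * 0.47 = 0.2491
  Item 7: 0.53 * 0.47 = 0.2491
  Item 8: 0.53 * 0.47 = 0.2491
  Item 9: 0.68 * 0.32 = 0.2176
  Item 10: 0.58 * 0.42 = 0.2436
  Item 11: 0.35 * 0.65 = 0.2275
Sum(p_i * q_i) = 0.2436 + 0.2244 + 0.1659 + 0.2139 + 0.1875 + 0.2491 + 0.2491 + 0.2491 + 0.2176 + 0.2436 + 0.2275 = 2.4713
KR-20 = (k/(k-1)) * (1 - Sum(p_i*q_i) / Var_total)
= (11/10) * (1 - 2.4713/7.12)
= 1.1 * 0.6529
KR-20 = 0.7182

0.7182


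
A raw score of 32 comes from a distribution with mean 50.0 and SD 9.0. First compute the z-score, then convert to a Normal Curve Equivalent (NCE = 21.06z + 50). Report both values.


z = (X - mean) / SD = (32 - 50.0) / 9.0
z = -18.0 / 9.0
z = -2.0
NCE = NCE = 21.06z + 50
Carry z at full precision (z = -18.0 / 9.0) into the conversion:
NCE = 21.06 * (-18.0 / 9.0) + 50 = -379.08 / 9.0 + 50
NCE = -42.12 + 50
NCE = 7.88

7.88


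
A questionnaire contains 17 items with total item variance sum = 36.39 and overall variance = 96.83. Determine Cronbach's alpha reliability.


alpha = (k/(k-1)) * (1 - sum(si^2)/s_total^2)
= (17/16) * (1 - 36.39/96.83)
alpha = 0.6632

0.6632


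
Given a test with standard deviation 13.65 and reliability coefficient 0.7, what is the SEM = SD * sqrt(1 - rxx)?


SEM = SD * sqrt(1 - rxx)
SEM = 13.65 * sqrt(1 - 0.7)
SEM = 13.65 * sqrt(0.3) = 13.65 * 0.547723
SEM = 7.4764

7.4764


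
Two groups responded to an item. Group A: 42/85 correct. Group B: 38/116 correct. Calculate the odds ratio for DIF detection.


Odds_A = 42/43 = 0.9767
Odds_B = 38/78 = 0.4872
OR = Odds_A / Odds_B = 0.9767 / 0.4872
Exactly, OR = (42 * 78) / (43 * 38) = 3276 / 1634
OR = 2.0049

2.0049


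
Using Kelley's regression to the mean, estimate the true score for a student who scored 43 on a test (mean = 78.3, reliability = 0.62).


T_est = rxx * X + (1 - rxx) * mean
T_est = 0.62 * 43 + 0.38 * 78.3
T_est = 26.66 + 29.754
T_est = 56.414

56.414


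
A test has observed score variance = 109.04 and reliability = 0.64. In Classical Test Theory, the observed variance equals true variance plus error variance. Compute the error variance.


var_true = rxx * var_obs = 0.64 * 109.04 = 69.7856
var_error = var_obs - var_true
var_error = 109.04 - 69.7856
var_error = 39.2544

39.2544


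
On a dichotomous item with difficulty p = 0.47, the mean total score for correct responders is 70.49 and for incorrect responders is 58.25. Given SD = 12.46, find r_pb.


q = 1 - p = 0.53
rpb = ((M1 - M0) / SD) * sqrt(p * q)
rpb = ((70.49 - 58.25) / 12.46) * sqrt(0.47 * 0.53)
rpb = 0.4903

0.4903


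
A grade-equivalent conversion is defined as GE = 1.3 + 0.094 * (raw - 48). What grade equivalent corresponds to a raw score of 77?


raw - median = 77 - 48 = 29
slope * diff = 0.094 * 29 = 2.726
GE = 1.3 + 2.726
GE = 4.026

4.026


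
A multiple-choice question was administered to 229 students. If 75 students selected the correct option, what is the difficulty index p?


Item difficulty p = number correct / total examinees
p = 75 / 229
p = 0.3275

0.3275


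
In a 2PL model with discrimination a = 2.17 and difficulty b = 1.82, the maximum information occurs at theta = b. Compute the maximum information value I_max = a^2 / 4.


For 2PL, max info at theta = b = 1.82
I_max = a^2 / 4 = 2.17^2 / 4
= 4.7089 / 4
I_max = 1.1772

1.1772


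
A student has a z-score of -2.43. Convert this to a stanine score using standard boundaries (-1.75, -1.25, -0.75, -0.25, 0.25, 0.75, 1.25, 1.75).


Stanine boundaries: [-1.75, -1.25, -0.75, -0.25, 0.25, 0.75, 1.25, 1.75]
z = -2.43
Check each boundary:
  z < -1.75
  z < -1.25
  z < -0.75
  z < -0.25
  z < 0.25
  z < 0.75
  z < 1.25
  z < 1.75
Highest qualifying boundary gives stanine = 1

1


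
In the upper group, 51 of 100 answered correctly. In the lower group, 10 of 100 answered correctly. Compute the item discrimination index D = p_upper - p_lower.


p_upper = 51/100 = 0.51
p_lower = 10/100 = 0.1
D = 0.51 - 0.1 = 0.41

0.41


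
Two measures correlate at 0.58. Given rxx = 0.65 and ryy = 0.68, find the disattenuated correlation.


r_corrected = rxy / sqrt(rxx * ryy)
= 0.58 / sqrt(0.65 * 0.68)
= 0.58 / sqrt(0.442)
= 0.58 / 0.664831
r_corrected = 0.8724

0.8724


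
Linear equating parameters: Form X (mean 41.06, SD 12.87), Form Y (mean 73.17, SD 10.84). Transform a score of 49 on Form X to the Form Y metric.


slope = SD_Y / SD_X = 10.84 / 12.87 ~ 0.8423
intercept = mean_Y - slope * mean_X = 73.17 - (10.84 / 12.87) * 41.06 ~ 38.5864
Y = slope * X + intercept. To avoid rounding drift from the rounded slope/intercept, evaluate the equivalent form Y = mean_Y + SD_Y * (X - mean_X) / SD_X at full precision:
Y = 73.17 + 10.84 * (49 - 41.06) / 12.87
Y = 73.17 + 10.84 * 7.94 / 12.87
Y = 73.17 + 86.0696 / 12.87
Y = 73.17 + 6.6876
Y = 79.8576

79.8576


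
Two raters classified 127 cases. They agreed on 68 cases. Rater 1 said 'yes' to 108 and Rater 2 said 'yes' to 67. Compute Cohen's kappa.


P_o = 68/127 = 0.535433
P_e = (108*67 + 19*60) / 16129 = 0.519313
kappa = (P_o - P_e) / (1 - P_e)
kappa = (0.535433 - 0.519313) / (1 - 0.519313)
kappa = 0.0335

0.0335


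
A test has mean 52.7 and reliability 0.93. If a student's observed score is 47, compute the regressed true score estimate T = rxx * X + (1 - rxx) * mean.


T_est = rxx * X + (1 - rxx) * mean
T_est = 0.93 * 47 + 0.07 * 52.7
T_est = 43.71 + 3.689
T_est = 47.399

47.399


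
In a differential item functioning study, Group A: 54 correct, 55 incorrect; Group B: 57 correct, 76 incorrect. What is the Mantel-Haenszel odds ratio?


Odds_A = 54/55 = 0.9818
Odds_B = 57/76 = 0.75
OR = Odds_A / Odds_B = 0.9818 / 0.75
Exactly, OR = (54 * 76) / (55 * 57) = 4104 / 3135
OR = 1.3091

1.3091


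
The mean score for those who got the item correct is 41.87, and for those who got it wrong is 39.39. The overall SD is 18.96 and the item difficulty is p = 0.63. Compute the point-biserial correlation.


q = 1 - p = 0.37
rpb = ((M1 - M0) / SD) * sqrt(p * q)
rpb = ((41.87 - 39.39) / 18.96) * sqrt(0.63 * 0.37)
rpb = 0.0632

0.0632


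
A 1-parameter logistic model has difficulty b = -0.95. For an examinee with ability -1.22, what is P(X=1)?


theta - b = -1.22 - -0.95 = -0.27
exp(-(theta - b)) = exp(0.27) = 1.31
P = 1 / (1 + 1.31)
P = 0.4329

0.4329


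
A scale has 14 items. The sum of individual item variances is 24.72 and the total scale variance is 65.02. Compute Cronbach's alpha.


alpha = (k/(k-1)) * (1 - sum(si^2)/s_total^2)
= (14/13) * (1 - 24.72/65.02)
alpha = 0.6675

0.6675


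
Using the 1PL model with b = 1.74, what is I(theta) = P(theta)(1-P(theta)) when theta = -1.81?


P = 1/(1+exp(-(-1.81-1.74))) = 0.0279
I = P*(1-P) = 0.0279 * 0.9721
I = 0.0271

0.0271


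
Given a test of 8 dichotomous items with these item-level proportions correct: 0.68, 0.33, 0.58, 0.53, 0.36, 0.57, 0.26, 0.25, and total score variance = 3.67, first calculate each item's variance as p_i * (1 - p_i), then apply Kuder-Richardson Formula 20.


For each item, compute p_i * q_i:
  Item 1: 0.68 * 0.32 = 0.2176
  Item 2: 0.33 * 0.67 = 0.2211
  Item 3: 0.58 * 0.42 = 0.2436
  Item 4: 0.53 * 0.47 = 0.2491
  Item 5: 0.36 * 0.64 = 0.2304
  Item 6: 0.57 * 0.43 = 0.2451
  Item 7: 0.26 * 0.74 = 0.1924
  Item 8: 0.25 * 0.75 = 0.1875
Sum(p_i * q_i) = 0.2176 + 0.2211 + 0.2436 + 0.2491 + 0.2304 + 0.2451 + 0.1924 + 0.1875 = 1.7868
KR-20 = (k/(k-1)) * (1 - Sum(p_i*q_i) / Var_total)
= (8/7) * (1 - 1.7868/3.67)
= 1.1429 * 0.5131
KR-20 = 0.5864

0.5864


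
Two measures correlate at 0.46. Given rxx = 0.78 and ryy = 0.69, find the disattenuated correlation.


r_corrected = rxy / sqrt(rxx * ryy)
= 0.46 / sqrt(0.78 * 0.69)
= 0.46 / sqrt(0.5382)
= 0.46 / 0.733621
r_corrected = 0.627

0.627


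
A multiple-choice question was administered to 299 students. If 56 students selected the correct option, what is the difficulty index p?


Item difficulty p = number correct / total examinees
p = 56 / 299
p = 0.1873

0.1873


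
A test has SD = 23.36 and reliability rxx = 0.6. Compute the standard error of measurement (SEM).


SEM = SD * sqrt(1 - rxx)
SEM = 23.36 * sqrt(1 - 0.6)
SEM = 23.36 * sqrt(0.4) = 23.36 * 0.632456
SEM = 14.7742

14.7742


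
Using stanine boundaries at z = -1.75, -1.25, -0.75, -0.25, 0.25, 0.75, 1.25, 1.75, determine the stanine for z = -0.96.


Stanine boundaries: [-1.75, -1.25, -0.75, -0.25, 0.25, 0.75, 1.25, 1.75]
z = -0.96
Check each boundary:
  z >= -1.75 -> could be stanine 2
  z >= -1.25 -> could be stanine 3
  z < -0.75
  z < -0.25
  z < 0.25
  z < 0.75
  z < 1.25
  z < 1.75
Highest qualifying boundary gives stanine = 3

3


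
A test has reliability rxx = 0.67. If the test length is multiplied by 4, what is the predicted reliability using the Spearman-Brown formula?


r_new = (n * rxx) / (1 + (n-1) * rxx)
r_new = (4 * 0.67) / (1 + 3 * 0.67)
r_new = 2.68 / 3.01
r_new = 0.8904

0.8904


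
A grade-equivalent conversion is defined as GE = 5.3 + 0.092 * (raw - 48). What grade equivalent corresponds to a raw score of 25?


raw - median = 25 - 48 = -23
slope * diff = 0.092 * -23 = -2.116
GE = 5.3 + -2.116
GE = 3.184

3.184


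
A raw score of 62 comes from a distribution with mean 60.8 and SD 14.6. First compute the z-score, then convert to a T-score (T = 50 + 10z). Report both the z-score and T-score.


z = (X - mean) / SD = (62 - 60.8) / 14.6
z = 1.2 / 14.6
z = 0.0822
T-score = T = 50 + 10z
Carry z at full precision (z = 1.2 / 14.6) into the conversion:
T-score = 50 + 10 * (1.2 / 14.6) = 50 + 12 / 14.6
T-score = 50 + 0.8219
T-score = 50.8219

50.8219


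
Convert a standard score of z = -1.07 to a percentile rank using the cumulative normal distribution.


CDF(z) = 0.5 * (1 + erf(z/sqrt(2)))
erf(-0.7566) = -0.7154
CDF = 0.1423
Percentile rank = 0.1423 * 100 = 14.23

14.23


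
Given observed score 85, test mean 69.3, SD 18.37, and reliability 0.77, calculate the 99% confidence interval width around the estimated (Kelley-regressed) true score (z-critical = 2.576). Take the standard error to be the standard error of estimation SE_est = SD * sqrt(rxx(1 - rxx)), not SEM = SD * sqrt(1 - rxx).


True score estimate = 0.77*85 + 0.23*69.3 = 81.389
SE_est = SD * sqrt(rxx * (1 - rxx)) = 18.37 * sqrt(0.77 * 0.23) = 18.37 * sqrt(0.1771) = 7.730693
CI = T_est +/- z * SE_est, so width = 2 * z * SE_est = 2 * 2.576 * 7.730693
Width = 39.8285

39.8285


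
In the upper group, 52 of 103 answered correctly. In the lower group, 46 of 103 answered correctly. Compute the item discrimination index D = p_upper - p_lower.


p_upper = 52/103 = 0.5049
p_lower = 46/103 = 0.4466
D = 0.5049 - 0.4466 = 0.0583

0.0583


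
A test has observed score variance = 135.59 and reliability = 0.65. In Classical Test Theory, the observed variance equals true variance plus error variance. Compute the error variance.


var_true = rxx * var_obs = 0.65 * 135.59 = 88.1335
var_error = var_obs - var_true
var_error = 135.59 - 88.1335
var_error = 47.4565

47.4565


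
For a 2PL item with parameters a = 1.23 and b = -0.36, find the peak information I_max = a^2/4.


For 2PL, max info at theta = b = -0.36
I_max = a^2 / 4 = 1.23^2 / 4
= 1.5129 / 4
I_max = 0.3782

0.3782


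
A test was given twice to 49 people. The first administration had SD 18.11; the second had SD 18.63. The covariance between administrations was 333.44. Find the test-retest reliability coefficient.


r = cov(X,Y) / (SD_X * SD_Y)
r = 333.44 / (18.11 * 18.63)
r = 333.44 / 337.3893
r = 0.9883

0.9883


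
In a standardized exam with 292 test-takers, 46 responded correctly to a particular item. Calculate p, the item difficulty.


Item difficulty p = number correct / total examinees
p = 46 / 292
p = 0.1575

0.1575


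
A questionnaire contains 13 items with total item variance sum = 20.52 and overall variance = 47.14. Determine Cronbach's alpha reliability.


alpha = (k/(k-1)) * (1 - sum(si^2)/s_total^2)
= (13/12) * (1 - 20.52/47.14)
alpha = 0.6118

0.6118


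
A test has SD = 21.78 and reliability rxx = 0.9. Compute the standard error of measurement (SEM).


SEM = SD * sqrt(1 - rxx)
SEM = 21.78 * sqrt(1 - 0.9)
SEM = 21.78 * sqrt(0.1) = 21.78 * 0.316228
SEM = 6.8874

6.8874


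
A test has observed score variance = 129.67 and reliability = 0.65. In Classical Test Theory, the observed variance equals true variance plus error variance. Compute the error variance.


var_true = rxx * var_obs = 0.65 * 129.67 = 84.2855
var_error = var_obs - var_true
var_error = 129.67 - 84.2855
var_error = 45.3845

45.3845


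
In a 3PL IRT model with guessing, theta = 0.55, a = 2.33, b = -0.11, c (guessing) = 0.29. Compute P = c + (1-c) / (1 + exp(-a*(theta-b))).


logit = 2.33*(0.55 - -0.11) = 1.5378
P* = 1/(1 + exp(-1.5378)) = 0.8231
P = 0.29 + (1 - 0.29) * 0.8231
P = 0.8744

0.8744


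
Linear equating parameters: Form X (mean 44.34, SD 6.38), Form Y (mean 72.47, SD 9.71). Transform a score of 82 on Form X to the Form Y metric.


slope = SD_Y / SD_X = 9.71 / 6.38 ~ 1.5219
intercept = mean_Y - slope * mean_X = 72.47 - (9.71 / 6.38) * 44.34 ~ 4.987
Y = slope * X + intercept. To avoid rounding drift from the rounded slope/intercept, evaluate the equivalent form Y = mean_Y + SD_Y * (X - mean_X) / SD_X at full precision:
Y = 72.47 + 9.71 * (82 - 44.34) / 6.38
Y = 72.47 + 9.71 * 37.66 / 6.38
Y = 72.47 + 365.6786 / 6.38
Y = 72.47 + 57.3164
Y = 129.7864

129.7864


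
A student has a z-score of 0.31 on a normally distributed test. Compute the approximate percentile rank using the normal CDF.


CDF(z) = 0.5 * (1 + erf(z/sqrt(2)))
erf(0.2192) = 0.2434
CDF = 0.6217
Percentile rank = 0.6217 * 100 = 62.17

62.17


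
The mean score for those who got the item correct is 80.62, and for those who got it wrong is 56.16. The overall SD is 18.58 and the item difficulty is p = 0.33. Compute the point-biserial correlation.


q = 1 - p = 0.67
rpb = ((M1 - M0) / SD) * sqrt(p * q)
rpb = ((80.62 - 56.16) / 18.58) * sqrt(0.33 * 0.67)
rpb = 0.619

0.619


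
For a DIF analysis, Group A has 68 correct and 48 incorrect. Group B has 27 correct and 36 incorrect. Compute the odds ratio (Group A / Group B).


Odds_A = 68/48 = 1.4167
Odds_B = 27/36 = 0.75
OR = Odds_A / Odds_B = 1.4167 / 0.75
Exactly, OR = (68 * 36) / (48 * 27) = 2448 / 1296
OR = 1.8889

1.8889


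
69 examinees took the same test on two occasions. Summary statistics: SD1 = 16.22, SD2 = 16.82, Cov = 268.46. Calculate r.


r = cov(X,Y) / (SD_X * SD_Y)
r = 268.46 / (16.22 * 16.82)
r = 268.46 / 272.8204
r = 0.984

0.984


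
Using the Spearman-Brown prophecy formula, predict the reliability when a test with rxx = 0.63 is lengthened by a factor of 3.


r_new = (n * rxx) / (1 + (n-1) * rxx)
r_new = (3 * 0.63) / (1 + 2 * 0.63)
r_new = 1.89 / 2.26
r_new = 0.8363

0.8363


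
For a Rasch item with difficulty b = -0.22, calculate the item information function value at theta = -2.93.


P = 1/(1+exp(-(-2.93--0.22))) = 0.0624
I = P*(1-P) = 0.0624 * 0.9376
I = 0.0585

0.0585


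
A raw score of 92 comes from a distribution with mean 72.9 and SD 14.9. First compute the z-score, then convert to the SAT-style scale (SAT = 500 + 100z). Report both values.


z = (X - mean) / SD = (92 - 72.9) / 14.9
z = 19.1 / 14.9
z = 1.2819
SAT-scale = SAT = 500 + 100z
Carry z at full precision (z = 19.1 / 14.9) into the conversion:
SAT-scale = 500 + 100 * (19.1 / 14.9) = 500 + 1910 / 14.9
SAT-scale = 500 + 128.1879
SAT-scale = 628.1879

628.1879


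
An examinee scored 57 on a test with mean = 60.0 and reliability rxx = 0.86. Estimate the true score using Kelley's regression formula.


T_est = rxx * X + (1 - rxx) * mean
T_est = 0.86 * 57 + 0.14 * 60.0
T_est = 49.02 + 8.4
T_est = 57.42

57.42


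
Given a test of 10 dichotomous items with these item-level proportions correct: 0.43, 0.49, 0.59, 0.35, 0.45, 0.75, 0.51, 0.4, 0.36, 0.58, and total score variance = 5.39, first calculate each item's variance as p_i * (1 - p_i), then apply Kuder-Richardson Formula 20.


For each item, compute p_i * q_i:
  Item 1: 0.43 * 0.57 = 0.2451
  Item 2: 0.49 * 0.51 = 0.2499
  Item 3: 0.59 * 0.41 = 0.2419
  Item 4: 0.35 * 0.65 = 0.2275
  Item 5: 0.45 * 0.55 = 0.2475
  Item 6: 0.75 * 0.25 = 0.1875
  Item 7: 0.51 * 0.49 = 0.2499
  Item 8: 0.4 * 0.6 = 0.24
  Item 9: 0.36 * 0.64 = 0.2304
  Item 10: 0.58 * 0.42 = 0.2436
Sum(p_i * q_i) = 0.2451 + 0.2499 + 0.2419 + 0.2275 + 0.2475 + 0.1875 + 0.2499 + 0.24 + 0.2304 + 0.2436 = 2.3633
KR-20 = (k/(k-1)) * (1 - Sum(p_i*q_i) / Var_total)
= (10/9) * (1 - 2.3633/5.39)
= 1.1111 * 0.5615
KR-20 = 0.6239

0.6239


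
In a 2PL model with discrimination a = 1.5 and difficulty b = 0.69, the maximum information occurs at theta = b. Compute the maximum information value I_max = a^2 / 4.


For 2PL, max info at theta = b = 0.69
I_max = a^2 / 4 = 1.5^2 / 4
= 2.25 / 4
I_max = 0.5625

0.5625


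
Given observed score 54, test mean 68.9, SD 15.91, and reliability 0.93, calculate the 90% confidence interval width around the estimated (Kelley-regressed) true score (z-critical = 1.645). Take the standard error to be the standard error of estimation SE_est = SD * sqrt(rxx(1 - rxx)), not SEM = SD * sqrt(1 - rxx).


True score estimate = 0.93*54 + 0.07*68.9 = 55.043
SE_est = SD * sqrt(rxx * (1 - rxx)) = 15.91 * sqrt(0.93 * 0.07) = 15.91 * sqrt(0.0651) = 4.059389
CI = T_est +/- z * SE_est, so width = 2 * z * SE_est = 2 * 1.645 * 4.059389
Width = 13.3554

13.3554


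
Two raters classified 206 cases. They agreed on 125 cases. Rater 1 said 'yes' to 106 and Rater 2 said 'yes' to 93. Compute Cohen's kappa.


P_o = 125/206 = 0.606796
P_e = (106*93 + 100*113) / 42436 = 0.498586
kappa = (P_o - P_e) / (1 - P_e)
kappa = (0.606796 - 0.498586) / (1 - 0.498586)
kappa = 0.2158

0.2158


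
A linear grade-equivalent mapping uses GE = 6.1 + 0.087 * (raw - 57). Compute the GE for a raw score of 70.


raw - median = 70 - 57 = 13
slope * diff = 0.087 * 13 = 1.131
GE = 6.1 + 1.131
GE = 7.231

7.231


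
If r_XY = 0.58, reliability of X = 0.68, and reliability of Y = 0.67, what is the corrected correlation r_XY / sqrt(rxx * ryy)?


r_corrected = rxy / sqrt(rxx * ryy)
= 0.58 / sqrt(0.68 * 0.67)
= 0.58 / sqrt(0.4556)
= 0.58 / 0.674981
r_corrected = 0.8593

0.8593


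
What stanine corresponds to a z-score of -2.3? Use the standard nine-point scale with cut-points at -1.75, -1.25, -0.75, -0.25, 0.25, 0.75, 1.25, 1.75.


Stanine boundaries: [-1.75, -1.25, -0.75, -0.25, 0.25, 0.75, 1.25, 1.75]
z = -2.3
Check each boundary:
  z < -1.75
  z < -1.25
  z < -0.75
  z < -0.25
  z < 0.25
  z < 0.75
  z < 1.25
  z < 1.75
Highest qualifying boundary gives stanine = 1

1


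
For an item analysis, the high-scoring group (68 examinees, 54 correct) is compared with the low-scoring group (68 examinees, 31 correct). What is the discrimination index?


p_upper = 54/68 = 0.7941
p_lower = 31/68 = 0.4559
D = 0.7941 - 0.4559 = 0.3382

0.3382


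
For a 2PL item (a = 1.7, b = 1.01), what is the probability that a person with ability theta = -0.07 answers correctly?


a*(theta - b) = 1.7 * (-0.07 - 1.01) = -1.836
exp(--1.836) = 6.2714
P = 1 / (1 + 6.2714)
P = 0.1375

0.1375


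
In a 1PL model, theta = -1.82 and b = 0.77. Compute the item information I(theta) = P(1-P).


P = 1/(1+exp(-(-1.82-0.77))) = 0.0698
I = P*(1-P) = 0.0698 * 0.9302
I = 0.0649

0.0649


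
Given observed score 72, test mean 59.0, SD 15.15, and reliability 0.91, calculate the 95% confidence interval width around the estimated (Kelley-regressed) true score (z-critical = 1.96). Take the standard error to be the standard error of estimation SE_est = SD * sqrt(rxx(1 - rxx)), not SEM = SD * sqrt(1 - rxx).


True score estimate = 0.91*72 + 0.09*59.0 = 70.83
SE_est = SD * sqrt(rxx * (1 - rxx)) = 15.15 * sqrt(0.91 * 0.09) = 15.15 * sqrt(0.0819) = 4.335654
CI = T_est +/- z * SE_est, so width = 2 * z * SE_est = 2 * 1.96 * 4.335654
Width = 16.9958

16.9958


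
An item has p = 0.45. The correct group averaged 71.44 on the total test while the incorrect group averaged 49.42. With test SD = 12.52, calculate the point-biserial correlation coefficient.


q = 1 - p = 0.55
rpb = ((M1 - M0) / SD) * sqrt(p * q)
rpb = ((71.44 - 49.42) / 12.52) * sqrt(0.45 * 0.55)
rpb = 0.875

0.875


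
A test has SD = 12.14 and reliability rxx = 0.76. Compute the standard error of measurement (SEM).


SEM = SD * sqrt(1 - rxx)
SEM = 12.14 * sqrt(1 - 0.76)
SEM = 12.14 * sqrt(0.24) = 12.14 * 0.489898
SEM = 5.9474

5.9474


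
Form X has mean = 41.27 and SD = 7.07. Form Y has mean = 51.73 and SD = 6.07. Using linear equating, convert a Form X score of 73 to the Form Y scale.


slope = SD_Y / SD_X = 6.07 / 7.07 ~ 0.8586
intercept = mean_Y - slope * mean_X = 51.73 - (6.07 / 7.07) * 41.27 ~ 16.2973
Y = slope * X + intercept. To avoid rounding drift from the rounded slope/intercept, evaluate the equivalent form Y = mean_Y + SD_Y * (X - mean_X) / SD_X at full precision:
Y = 51.73 + 6.07 * (73 - 41.27) / 7.07
Y = 51.73 + 6.07 * 31.73 / 7.07
Y = 51.73 + 192.6011 / 7.07
Y = 51.73 + 27.242
Y = 78.972

78.972


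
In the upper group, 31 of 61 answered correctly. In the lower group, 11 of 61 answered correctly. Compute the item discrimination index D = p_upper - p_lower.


p_upper = 31/61 = 0.5082
p_lower = 11/61 = 0.1803
D = 0.5082 - 0.1803 = 0.3279

0.3279


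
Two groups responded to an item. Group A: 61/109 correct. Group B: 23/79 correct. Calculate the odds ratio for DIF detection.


Odds_A = 61/48 = 1.2708
Odds_B = 23/56 = 0.4107
OR = Odds_A / Odds_B = 1.2708 / 0.4107
Exactly, OR = (61 * 56) / (48 * 23) = 3416 / 1104
OR = 3.0942

3.0942


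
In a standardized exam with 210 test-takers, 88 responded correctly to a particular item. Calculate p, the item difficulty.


Item difficulty p = number correct / total examinees
p = 88 / 210
p = 0.419

0.419


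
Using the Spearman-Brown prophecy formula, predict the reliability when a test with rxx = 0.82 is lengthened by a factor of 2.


r_new = (n * rxx) / (1 + (n-1) * rxx)
r_new = (2 * 0.82) / (1 + 1 * 0.82)
r_new = 1.64 / 1.82
r_new = 0.9011

0.9011


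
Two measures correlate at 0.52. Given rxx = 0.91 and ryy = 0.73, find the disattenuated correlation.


r_corrected = rxy / sqrt(rxx * ryy)
= 0.52 / sqrt(0.91 * 0.73)
= 0.52 / sqrt(0.6643)
= 0.52 / 0.815046
r_corrected = 0.638

0.638


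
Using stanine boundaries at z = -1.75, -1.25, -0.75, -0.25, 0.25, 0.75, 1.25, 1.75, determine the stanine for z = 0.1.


Stanine boundaries: [-1.75, -1.25, -0.75, -0.25, 0.25, 0.75, 1.25, 1.75]
z = 0.1
Check each boundary:
  z >= -1.75 -> could be stanine 2
  z >= -1.25 -> could be stanine 3
  z >= -0.75 -> could be stanine 4
  z >= -0.25 -> could be stanine 5
  z < 0.25
  z < 0.75
  z < 1.25
  z < 1.75
Highest qualifying boundary gives stanine = 5

5


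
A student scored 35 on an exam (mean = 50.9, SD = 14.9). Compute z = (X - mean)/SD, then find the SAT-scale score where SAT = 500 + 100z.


z = (X - mean) / SD = (35 - 50.9) / 14.9
z = -15.9 / 14.9
z = -1.0671
SAT-scale = SAT = 500 + 100z
Carry z at full precision (z = -15.9 / 14.9) into the conversion:
SAT-scale = 500 + 100 * (-15.9 / 14.9) = 500 + -1590 / 14.9
SAT-scale = 500 + -106.7114
SAT-scale = 393.2886

393.2886


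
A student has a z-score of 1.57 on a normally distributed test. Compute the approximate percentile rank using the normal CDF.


CDF(z) = 0.5 * (1 + erf(z/sqrt(2)))
erf(1.1102) = 0.8836
CDF = 0.9418
Percentile rank = 0.9418 * 100 = 94.18

94.18


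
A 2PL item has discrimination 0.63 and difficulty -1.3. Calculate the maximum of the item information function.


For 2PL, max info at theta = b = -1.3
I_max = a^2 / 4 = 0.63^2 / 4
= 0.3969 / 4
I_max = 0.0992

0.0992


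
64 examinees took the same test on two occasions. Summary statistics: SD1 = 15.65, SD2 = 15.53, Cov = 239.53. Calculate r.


r = cov(X,Y) / (SD_X * SD_Y)
r = 239.53 / (15.65 * 15.53)
r = 239.53 / 243.0445
r = 0.9855

0.9855


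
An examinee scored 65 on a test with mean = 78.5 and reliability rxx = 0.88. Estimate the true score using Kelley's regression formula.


T_est = rxx * X + (1 - rxx) * mean
T_est = 0.88 * 65 + 0.12 * 78.5
T_est = 57.2 + 9.42
T_est = 66.62

66.62


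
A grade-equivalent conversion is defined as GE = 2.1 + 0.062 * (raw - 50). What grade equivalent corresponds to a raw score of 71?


raw - median = 71 - 50 = 21
slope * diff = 0.062 * 21 = 1.302
GE = 2.1 + 1.302
GE = 3.402

3.402


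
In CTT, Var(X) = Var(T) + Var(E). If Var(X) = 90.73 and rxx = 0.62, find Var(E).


var_true = rxx * var_obs = 0.62 * 90.73 = 56.2526
var_error = var_obs - var_true
var_error = 90.73 - 56.2526
var_error = 34.4774

34.4774


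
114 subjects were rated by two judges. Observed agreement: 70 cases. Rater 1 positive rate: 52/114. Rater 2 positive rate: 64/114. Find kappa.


P_o = 70/114 = 0.614035
P_e = (52*64 + 62*50) / 12996 = 0.494614
kappa = (P_o - P_e) / (1 - P_e)
kappa = (0.614035 - 0.494614) / (1 - 0.494614)
kappa = 0.2363

0.2363


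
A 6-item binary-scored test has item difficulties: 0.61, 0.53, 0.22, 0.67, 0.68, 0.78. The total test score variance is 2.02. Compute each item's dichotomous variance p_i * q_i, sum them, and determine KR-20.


For each item, compute p_i * q_i:
  Item 1: 0.61 * 0.39 = 0.2379
  Item 2: 0.53 * 0.47 = 0.2491
  Item 3: 0.22 * 0.78 = 0.1716
  Item 4: 0.67 * 0.33 = 0.2211
  Item 5: 0.68 * 0.32 = 0.2176
  Item 6: 0.78 * 0.22 = 0.1716
Sum(p_i * q_i) = 0.2379 + 0.2491 + 0.1716 + 0.2211 + 0.2176 + 0.1716 = 1.2689
KR-20 = (k/(k-1)) * (1 - Sum(p_i*q_i) / Var_total)
= (6/5) * (1 - 1.2689/2.02)
= 1.2 * 0.3718
KR-20 = 0.4462

0.4462


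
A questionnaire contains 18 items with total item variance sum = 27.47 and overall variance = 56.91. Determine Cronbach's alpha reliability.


alpha = (k/(k-1)) * (1 - sum(si^2)/s_total^2)
= (18/17) * (1 - 27.47/56.91)
alpha = 0.5477

0.5477


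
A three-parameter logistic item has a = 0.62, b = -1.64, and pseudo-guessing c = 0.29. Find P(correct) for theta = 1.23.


logit = 0.62*(1.23 - -1.64) = 1.7794
P* = 1/(1 + exp(-1.7794)) = 0.8556
P = 0.29 + (1 - 0.29) * 0.8556
P = 0.8975

0.8975


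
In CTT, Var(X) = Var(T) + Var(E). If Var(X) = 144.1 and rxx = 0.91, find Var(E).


var_true = rxx * var_obs = 0.91 * 144.1 = 131.131
var_error = var_obs - var_true
var_error = 144.1 - 131.131
var_error = 12.969

12.969


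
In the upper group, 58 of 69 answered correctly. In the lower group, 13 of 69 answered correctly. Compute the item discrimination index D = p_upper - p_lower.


p_upper = 58/69 = 0.8406
p_lower = 13/69 = 0.1884
D = 0.8406 - 0.1884 = 0.6522

0.6522


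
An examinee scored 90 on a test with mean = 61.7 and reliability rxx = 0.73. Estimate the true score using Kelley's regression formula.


T_est = rxx * X + (1 - rxx) * mean
T_est = 0.73 * 90 + 0.27 * 61.7
T_est = 65.7 + 16.659
T_est = 82.359

82.359


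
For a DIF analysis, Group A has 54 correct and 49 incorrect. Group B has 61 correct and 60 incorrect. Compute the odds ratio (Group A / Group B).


Odds_A = 54/49 = 1.102
Odds_B = 61/60 = 1.0167
OR = Odds_A / Odds_B = 1.102 / 1.0167
Exactly, OR = (54 * 60) / (49 * 61) = 3240 / 2989
OR = 1.084

1.084


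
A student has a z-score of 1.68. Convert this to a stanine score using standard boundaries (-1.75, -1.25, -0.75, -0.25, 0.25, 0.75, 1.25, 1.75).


Stanine boundaries: [-1.75, -1.25, -0.75, -0.25, 0.25, 0.75, 1.25, 1.75]
z = 1.68
Check each boundary:
  z >= -1.75 -> could be stanine 2
  z >= -1.25 -> could be stanine 3
  z >= -0.75 -> could be stanine 4
  z >= -0.25 -> could be stanine 5
  z >= 0.25 -> could be stanine 6
  z >= 0.75 -> could be stanine 7
  z >= 1.25 -> could be stanine 8
  z < 1.75
Highest qualifying boundary gives stanine = 8

8
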